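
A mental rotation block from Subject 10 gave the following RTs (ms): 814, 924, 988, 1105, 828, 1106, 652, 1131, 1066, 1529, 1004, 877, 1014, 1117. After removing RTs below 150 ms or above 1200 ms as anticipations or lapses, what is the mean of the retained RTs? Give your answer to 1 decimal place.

Excluded: 1529
Retained (n=13): Σ = 12626
Mean = 12626/13 = 971.2308

971.2 ms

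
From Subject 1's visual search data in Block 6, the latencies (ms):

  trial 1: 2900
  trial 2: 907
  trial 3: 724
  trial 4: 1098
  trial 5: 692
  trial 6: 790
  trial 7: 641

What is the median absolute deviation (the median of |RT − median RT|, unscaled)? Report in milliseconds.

Sorted: 641, 692, 724, 790, 907, 1098, 2900 → median = 790
|x − 790|: 2110, 117, 66, 308, 98, 0, 149
Sorted deviations: 0, 66, 98, 117, 149, 308, 2110 → MAD = 117

117 ms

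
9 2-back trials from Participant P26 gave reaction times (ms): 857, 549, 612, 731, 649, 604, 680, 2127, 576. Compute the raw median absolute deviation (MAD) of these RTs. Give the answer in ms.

73 ms

Sorted: 549, 576, 604, 612, 649, 680, 731, 857, 2127 → median = 649
|x − 649|: 208, 100, 37, 82, 0, 45, 31, 1478, 73
Sorted deviations: 0, 31, 37, 45, 73, 82, 100, 208, 1478 → MAD = 73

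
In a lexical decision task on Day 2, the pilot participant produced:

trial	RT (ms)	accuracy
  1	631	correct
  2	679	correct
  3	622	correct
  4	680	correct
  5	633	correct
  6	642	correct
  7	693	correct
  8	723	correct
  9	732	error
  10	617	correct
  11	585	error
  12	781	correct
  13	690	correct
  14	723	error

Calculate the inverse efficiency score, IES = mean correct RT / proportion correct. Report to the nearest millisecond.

855 ms

Correct trials (n=11): 631, 679, 622, 680, 633, 642, 693, 723, 617, 781, 690
Mean correct RT = 7391/11 = 671.9091 ms
Proportion correct = 11/14
IES = 671.9091 / (11/14) = 855.157 ms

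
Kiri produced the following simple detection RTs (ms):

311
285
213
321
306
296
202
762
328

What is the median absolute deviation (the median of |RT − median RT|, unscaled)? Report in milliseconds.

21 ms

Sorted: 202, 213, 285, 296, 306, 311, 321, 328, 762 → median = 306
|x − 306|: 5, 21, 93, 15, 0, 10, 104, 456, 22
Sorted deviations: 0, 5, 10, 15, 21, 22, 93, 104, 456 → MAD = 21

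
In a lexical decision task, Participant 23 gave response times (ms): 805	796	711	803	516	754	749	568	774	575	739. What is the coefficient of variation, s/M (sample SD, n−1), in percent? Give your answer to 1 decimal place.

14.8%

n = 11, Σ = 7790, M = 708.1818
Σ(x−M)² = 109453.636; s = √(109453.636/10) = 104.6201
CV = 104.6201 / 708.1818 = 0.14773 = 14.773%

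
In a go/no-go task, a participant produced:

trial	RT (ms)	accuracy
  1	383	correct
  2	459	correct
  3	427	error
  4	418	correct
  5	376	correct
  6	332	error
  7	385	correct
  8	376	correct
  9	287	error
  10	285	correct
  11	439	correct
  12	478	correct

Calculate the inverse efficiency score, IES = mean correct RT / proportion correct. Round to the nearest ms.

Correct trials (n=9): 383, 459, 418, 376, 385, 376, 285, 439, 478
Mean correct RT = 3599/9 = 399.8889 ms
Proportion correct = 9/12
IES = 399.8889 / (9/12) = 533.185 ms

533 ms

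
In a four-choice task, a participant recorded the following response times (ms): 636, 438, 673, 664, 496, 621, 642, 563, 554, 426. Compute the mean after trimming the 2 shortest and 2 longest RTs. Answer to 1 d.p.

585.3 ms

Sorted: 426, 438, 496, 554, 563, 621, 636, 642, 664, 673
Drop lowest 2 (426, 438) and highest 2 (664, 673)
Remaining (n=6): Σ = 3512, mean = 3512/6 = 585.333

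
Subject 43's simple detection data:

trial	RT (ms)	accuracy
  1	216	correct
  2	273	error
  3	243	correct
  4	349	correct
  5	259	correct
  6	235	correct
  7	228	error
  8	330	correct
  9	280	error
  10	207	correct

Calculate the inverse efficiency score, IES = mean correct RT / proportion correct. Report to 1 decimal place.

375.3 ms

Correct trials (n=7): 216, 243, 349, 259, 235, 330, 207
Mean correct RT = 1839/7 = 262.7143 ms
Proportion correct = 7/10
IES = 262.7143 / (7/10) = 375.306 ms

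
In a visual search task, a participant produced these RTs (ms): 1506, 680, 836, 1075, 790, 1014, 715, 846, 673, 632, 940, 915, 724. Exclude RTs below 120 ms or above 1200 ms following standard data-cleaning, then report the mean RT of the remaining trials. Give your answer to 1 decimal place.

820.0 ms

Excluded: 1506
Retained (n=12): Σ = 9840
Mean = 9840/12 = 820.0000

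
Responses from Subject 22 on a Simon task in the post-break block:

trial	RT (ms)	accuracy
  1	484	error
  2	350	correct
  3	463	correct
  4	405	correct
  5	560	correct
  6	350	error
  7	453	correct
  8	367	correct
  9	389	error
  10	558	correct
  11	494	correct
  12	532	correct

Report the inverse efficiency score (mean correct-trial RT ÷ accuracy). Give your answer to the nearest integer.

620 ms

Correct trials (n=9): 350, 463, 405, 560, 453, 367, 558, 494, 532
Mean correct RT = 4182/9 = 464.6667 ms
Proportion correct = 9/12
IES = 464.6667 / (9/12) = 619.556 ms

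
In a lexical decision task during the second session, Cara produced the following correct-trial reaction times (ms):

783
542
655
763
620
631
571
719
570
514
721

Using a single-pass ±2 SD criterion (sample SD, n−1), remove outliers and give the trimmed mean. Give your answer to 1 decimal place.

n = 11, ΣRT = 7089, M = 644.455
Σ(x−M)² = 84008.73; s = √(84008.73/10) = 91.656
Cutoffs: 644.455 ± 2·91.656 → [461.1, 827.8]
No RTs fall outside the cutoffs; all 11 retained. Mean = 7089/11 = 644.455

644.5 ms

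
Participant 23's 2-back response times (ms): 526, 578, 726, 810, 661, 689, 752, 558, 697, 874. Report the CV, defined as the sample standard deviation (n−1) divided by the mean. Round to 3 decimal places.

0.162

n = 10, Σ = 6871, M = 687.1000
Σ(x−M)² = 111066.900; s = √(111066.900/9) = 111.0890
CV = 111.0890 / 687.1000 = 0.16168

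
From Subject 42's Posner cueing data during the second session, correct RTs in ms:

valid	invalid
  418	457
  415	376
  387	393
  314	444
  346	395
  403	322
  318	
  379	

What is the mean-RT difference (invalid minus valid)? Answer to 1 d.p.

25.3 ms

M(valid) = 2980/8 = 372.500
M(invalid) = 2387/6 = 397.833
Difference = 397.833 − 372.500 = 25.333 ms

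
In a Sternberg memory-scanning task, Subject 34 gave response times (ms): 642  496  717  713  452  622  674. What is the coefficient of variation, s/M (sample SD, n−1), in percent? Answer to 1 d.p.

16.9%

n = 7, Σ = 4316, M = 616.5714
Σ(x−M)² = 64979.714; s = √(64979.714/6) = 104.0671
CV = 104.0671 / 616.5714 = 0.16878 = 16.878%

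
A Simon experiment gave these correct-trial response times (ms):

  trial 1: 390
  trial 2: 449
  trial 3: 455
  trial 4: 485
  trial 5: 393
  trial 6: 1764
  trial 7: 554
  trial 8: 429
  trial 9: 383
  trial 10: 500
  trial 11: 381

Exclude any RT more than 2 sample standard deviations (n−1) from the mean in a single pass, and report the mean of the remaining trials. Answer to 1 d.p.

n = 11, ΣRT = 6183, M = 562.091
Σ(x−M)² = 1619494.91; s = √(1619494.91/10) = 402.429
Cutoffs: 562.091 ± 2·402.429 → [-242.8, 1366.9]
Outside: 1764 → excluded.
Retained (n=10): Σ = 4419, mean = 4419/10 = 441.900

441.9 ms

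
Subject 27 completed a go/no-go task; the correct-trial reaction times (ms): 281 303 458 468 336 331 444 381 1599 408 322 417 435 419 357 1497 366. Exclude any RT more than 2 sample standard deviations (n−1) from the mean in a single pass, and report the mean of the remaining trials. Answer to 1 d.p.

n = 17, ΣRT = 8822, M = 518.941
Σ(x−M)² = 2454250.94; s = √(2454250.94/16) = 391.651
Cutoffs: 518.941 ± 2·391.651 → [-264.4, 1302.2]
Outside: 1497, 1599 → excluded.
Retained (n=15): Σ = 5726, mean = 5726/15 = 381.733

381.7 ms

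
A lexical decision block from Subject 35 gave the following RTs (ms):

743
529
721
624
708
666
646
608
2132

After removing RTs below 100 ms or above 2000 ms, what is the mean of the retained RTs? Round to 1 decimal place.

Excluded: 2132
Retained (n=8): Σ = 5245
Mean = 5245/8 = 655.6250

655.6 ms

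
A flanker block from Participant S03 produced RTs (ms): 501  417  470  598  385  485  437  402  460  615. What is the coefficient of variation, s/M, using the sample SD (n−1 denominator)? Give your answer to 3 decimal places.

0.162

n = 10, Σ = 4770, M = 477.0000
Σ(x−M)² = 53952.000; s = √(53952.000/9) = 77.4252
CV = 77.4252 / 477.0000 = 0.16232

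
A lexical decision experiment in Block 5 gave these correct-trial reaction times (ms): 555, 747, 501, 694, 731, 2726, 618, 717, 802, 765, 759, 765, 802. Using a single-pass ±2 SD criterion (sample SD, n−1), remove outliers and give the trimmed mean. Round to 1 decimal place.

704.7 ms

n = 13, ΣRT = 11182, M = 860.154
Σ(x−M)² = 3874819.69; s = √(3874819.69/12) = 568.244
Cutoffs: 860.154 ± 2·568.244 → [-276.3, 1996.6]
Outside: 2726 → excluded.
Retained (n=12): Σ = 8456, mean = 8456/12 = 704.667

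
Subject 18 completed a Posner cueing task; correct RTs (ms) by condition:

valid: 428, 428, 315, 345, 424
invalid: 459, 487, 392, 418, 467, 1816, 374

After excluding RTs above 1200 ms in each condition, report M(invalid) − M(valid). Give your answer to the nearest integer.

45 ms

invalid: exclude 1816
M(valid) = 1940/5 = 388.000
M(invalid) = 2597/6 = 432.833
Difference = 432.833 − 388.000 = 44.833 ms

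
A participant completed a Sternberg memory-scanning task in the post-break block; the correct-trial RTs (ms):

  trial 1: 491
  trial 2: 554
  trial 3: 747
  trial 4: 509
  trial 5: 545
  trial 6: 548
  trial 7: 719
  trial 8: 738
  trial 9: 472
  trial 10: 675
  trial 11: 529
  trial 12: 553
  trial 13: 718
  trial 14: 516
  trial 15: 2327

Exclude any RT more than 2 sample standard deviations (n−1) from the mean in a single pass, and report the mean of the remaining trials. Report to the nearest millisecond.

594 ms

n = 15, ΣRT = 10641, M = 709.400
Σ(x−M)² = 2936063.60; s = √(2936063.60/14) = 457.951
Cutoffs: 709.400 ± 2·457.951 → [-206.5, 1625.3]
Outside: 2327 → excluded.
Retained (n=14): Σ = 8314, mean = 8314/14 = 593.857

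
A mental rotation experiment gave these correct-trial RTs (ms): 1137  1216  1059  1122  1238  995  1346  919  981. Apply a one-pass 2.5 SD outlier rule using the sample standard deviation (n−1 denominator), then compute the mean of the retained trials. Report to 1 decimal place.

n = 9, ΣRT = 10013, M = 1112.556
Σ(x−M)² = 153078.22; s = √(153078.22/8) = 138.329
Cutoffs: 1112.556 ± 2.5·138.329 → [766.7, 1458.4]
No RTs fall outside the cutoffs; all 9 retained. Mean = 10013/9 = 1112.556

1112.6 ms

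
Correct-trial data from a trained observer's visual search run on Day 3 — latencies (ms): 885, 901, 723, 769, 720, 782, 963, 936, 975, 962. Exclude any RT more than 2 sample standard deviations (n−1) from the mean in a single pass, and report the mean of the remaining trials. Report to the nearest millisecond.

n = 10, ΣRT = 8616, M = 861.600
Σ(x−M)² = 95028.40; s = √(95028.40/9) = 102.756
Cutoffs: 861.600 ± 2·102.756 → [656.1, 1067.1]
No RTs fall outside the cutoffs; all 10 retained. Mean = 8616/10 = 861.600

862 ms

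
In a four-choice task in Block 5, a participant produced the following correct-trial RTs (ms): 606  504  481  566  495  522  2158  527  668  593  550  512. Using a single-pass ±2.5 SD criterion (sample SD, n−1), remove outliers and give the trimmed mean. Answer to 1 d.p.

n = 12, ΣRT = 8182, M = 681.833
Σ(x−M)² = 2408927.67; s = √(2408927.67/11) = 467.967
Cutoffs: 681.833 ± 2.5·467.967 → [-488.1, 1851.8]
Outside: 2158 → excluded.
Retained (n=11): Σ = 6024, mean = 6024/11 = 547.636

547.6 ms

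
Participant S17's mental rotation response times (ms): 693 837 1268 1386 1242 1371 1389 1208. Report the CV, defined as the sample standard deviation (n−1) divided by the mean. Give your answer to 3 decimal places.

0.225

n = 8, Σ = 9394, M = 1174.2500
Σ(x−M)² = 489523.500; s = √(489523.500/7) = 264.4465
CV = 264.4465 / 1174.2500 = 0.22520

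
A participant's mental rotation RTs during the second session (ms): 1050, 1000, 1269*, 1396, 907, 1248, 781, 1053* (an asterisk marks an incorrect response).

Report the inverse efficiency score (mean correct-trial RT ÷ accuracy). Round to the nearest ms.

Correct trials (n=6): 1050, 1000, 1396, 907, 1248, 781
Mean correct RT = 6382/6 = 1063.6667 ms
Proportion correct = 6/8
IES = 1063.6667 / (6/8) = 1418.222 ms

1418 ms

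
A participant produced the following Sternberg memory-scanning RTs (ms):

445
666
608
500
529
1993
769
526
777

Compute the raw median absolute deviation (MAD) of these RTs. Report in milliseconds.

108 ms

Sorted: 445, 500, 526, 529, 608, 666, 769, 777, 1993 → median = 608
|x − 608|: 163, 58, 0, 108, 79, 1385, 161, 82, 169
Sorted deviations: 0, 58, 79, 82, 108, 161, 163, 169, 1385 → MAD = 108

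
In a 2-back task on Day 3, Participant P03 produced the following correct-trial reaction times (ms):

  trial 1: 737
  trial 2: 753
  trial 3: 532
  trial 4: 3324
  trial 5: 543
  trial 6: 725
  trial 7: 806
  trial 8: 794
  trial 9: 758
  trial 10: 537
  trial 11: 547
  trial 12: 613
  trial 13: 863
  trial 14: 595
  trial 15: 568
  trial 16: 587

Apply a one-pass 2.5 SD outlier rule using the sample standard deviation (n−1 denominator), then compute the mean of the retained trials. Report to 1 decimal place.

n = 16, ΣRT = 13282, M = 830.125
Σ(x−M)² = 6820901.75; s = √(6820901.75/15) = 674.334
Cutoffs: 830.125 ± 2.5·674.334 → [-855.7, 2516.0]
Outside: 3324 → excluded.
Retained (n=15): Σ = 9958, mean = 9958/15 = 663.867

663.9 ms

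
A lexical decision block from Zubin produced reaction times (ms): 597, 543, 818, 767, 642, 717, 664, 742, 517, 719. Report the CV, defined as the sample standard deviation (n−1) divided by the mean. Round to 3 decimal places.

n = 10, Σ = 6726, M = 672.6000
Σ(x−M)² = 86726.400; s = √(86726.400/9) = 98.1645
CV = 98.1645 / 672.6000 = 0.14595

0.146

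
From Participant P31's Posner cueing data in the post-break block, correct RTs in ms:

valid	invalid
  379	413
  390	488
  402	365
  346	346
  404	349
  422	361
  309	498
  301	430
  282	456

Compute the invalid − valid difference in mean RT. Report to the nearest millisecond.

M(valid) = 3235/9 = 359.444
M(invalid) = 3706/9 = 411.778
Difference = 411.778 − 359.444 = 52.333 ms

52 ms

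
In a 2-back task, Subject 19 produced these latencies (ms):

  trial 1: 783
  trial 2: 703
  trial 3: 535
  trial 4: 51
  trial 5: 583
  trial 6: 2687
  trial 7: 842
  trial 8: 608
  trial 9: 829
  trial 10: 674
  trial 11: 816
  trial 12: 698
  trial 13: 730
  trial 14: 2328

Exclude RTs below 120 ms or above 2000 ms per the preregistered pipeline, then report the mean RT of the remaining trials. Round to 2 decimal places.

709.18 ms

Excluded: 51, 2328, 2687
Retained (n=11): Σ = 7801
Mean = 7801/11 = 709.1818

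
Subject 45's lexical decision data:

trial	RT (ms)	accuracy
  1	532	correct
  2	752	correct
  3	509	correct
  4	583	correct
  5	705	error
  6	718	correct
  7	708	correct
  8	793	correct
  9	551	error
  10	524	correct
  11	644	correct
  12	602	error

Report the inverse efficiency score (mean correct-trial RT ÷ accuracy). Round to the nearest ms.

Correct trials (n=9): 532, 752, 509, 583, 718, 708, 793, 524, 644
Mean correct RT = 5763/9 = 640.3333 ms
Proportion correct = 9/12
IES = 640.3333 / (9/12) = 853.778 ms

854 ms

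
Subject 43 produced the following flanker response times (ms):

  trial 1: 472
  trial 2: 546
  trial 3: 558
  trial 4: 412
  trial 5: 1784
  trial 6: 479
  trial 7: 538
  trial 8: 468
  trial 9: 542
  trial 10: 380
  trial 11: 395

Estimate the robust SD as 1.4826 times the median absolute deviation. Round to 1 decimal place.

Sorted: 380, 395, 412, 468, 472, 479, 538, 542, 546, 558, 1784 → median = 479
|x − 479| sorted: 0, 7, 11, 59, 63, 67, 67, 79, 84, 99, 1305 → MAD = 67
Robust SD ≈ 1.4826 × 67 = 99.334

99.3 ms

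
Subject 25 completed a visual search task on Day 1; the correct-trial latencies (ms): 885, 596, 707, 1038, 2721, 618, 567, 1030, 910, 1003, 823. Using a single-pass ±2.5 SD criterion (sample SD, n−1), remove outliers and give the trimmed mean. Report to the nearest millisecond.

818 ms

n = 11, ΣRT = 10898, M = 990.727
Σ(x−M)² = 3598380.18; s = √(3598380.18/10) = 599.865
Cutoffs: 990.727 ± 2.5·599.865 → [-508.9, 2490.4]
Outside: 2721 → excluded.
Retained (n=10): Σ = 8177, mean = 8177/10 = 817.700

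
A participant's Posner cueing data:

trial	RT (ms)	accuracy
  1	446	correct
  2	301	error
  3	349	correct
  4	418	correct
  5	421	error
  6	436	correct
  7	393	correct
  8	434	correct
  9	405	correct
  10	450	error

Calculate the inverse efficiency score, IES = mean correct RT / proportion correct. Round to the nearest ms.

Correct trials (n=7): 446, 349, 418, 436, 393, 434, 405
Mean correct RT = 2881/7 = 411.5714 ms
Proportion correct = 7/10
IES = 411.5714 / (7/10) = 587.959 ms

588 ms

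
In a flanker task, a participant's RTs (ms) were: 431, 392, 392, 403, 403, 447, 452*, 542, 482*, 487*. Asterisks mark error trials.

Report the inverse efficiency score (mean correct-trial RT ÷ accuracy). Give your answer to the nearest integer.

Correct trials (n=7): 431, 392, 392, 403, 403, 447, 542
Mean correct RT = 3010/7 = 430.0000 ms
Proportion correct = 7/10
IES = 430.0000 / (7/10) = 614.286 ms

614 ms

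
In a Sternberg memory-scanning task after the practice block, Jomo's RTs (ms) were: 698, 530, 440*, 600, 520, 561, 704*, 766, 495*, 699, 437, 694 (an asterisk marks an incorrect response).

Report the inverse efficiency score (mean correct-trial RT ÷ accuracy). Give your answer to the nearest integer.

Correct trials (n=9): 698, 530, 600, 520, 561, 766, 699, 437, 694
Mean correct RT = 5505/9 = 611.6667 ms
Proportion correct = 9/12
IES = 611.6667 / (9/12) = 815.556 ms

816 ms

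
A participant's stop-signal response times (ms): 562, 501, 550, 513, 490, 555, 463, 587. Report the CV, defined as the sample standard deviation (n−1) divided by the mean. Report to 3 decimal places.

n = 8, Σ = 4221, M = 527.6250
Σ(x−M)² = 12471.875; s = √(12471.875/7) = 42.2101
CV = 42.2101 / 527.6250 = 0.08000

0.080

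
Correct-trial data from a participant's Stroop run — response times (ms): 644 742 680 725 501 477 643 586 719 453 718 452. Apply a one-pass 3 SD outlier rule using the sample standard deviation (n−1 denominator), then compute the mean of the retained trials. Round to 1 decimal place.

n = 12, ΣRT = 7340, M = 611.667
Σ(x−M)² = 141064.67; s = √(141064.67/11) = 113.243
Cutoffs: 611.667 ± 3·113.243 → [271.9, 951.4]
No RTs fall outside the cutoffs; all 12 retained. Mean = 7340/12 = 611.667

611.7 ms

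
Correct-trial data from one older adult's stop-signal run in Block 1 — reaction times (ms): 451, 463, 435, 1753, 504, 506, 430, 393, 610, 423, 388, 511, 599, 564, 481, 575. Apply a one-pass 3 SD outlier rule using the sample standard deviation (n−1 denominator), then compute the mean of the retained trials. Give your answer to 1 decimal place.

488.9 ms

n = 16, ΣRT = 9086, M = 567.875
Σ(x−M)² = 1571269.75; s = √(1571269.75/15) = 323.653
Cutoffs: 567.875 ± 3·323.653 → [-403.1, 1538.8]
Outside: 1753 → excluded.
Retained (n=15): Σ = 7333, mean = 7333/15 = 488.867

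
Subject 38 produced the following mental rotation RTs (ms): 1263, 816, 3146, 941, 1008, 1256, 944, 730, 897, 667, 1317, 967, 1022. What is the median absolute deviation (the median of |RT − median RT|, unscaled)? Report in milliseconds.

151 ms

Sorted: 667, 730, 816, 897, 941, 944, 967, 1008, 1022, 1256, 1263, 1317, 3146 → median = 967
|x − 967|: 296, 151, 2179, 26, 41, 289, 23, 237, 70, 300, 350, 0, 55
Sorted deviations: 0, 23, 26, 41, 55, 70, 151, 237, 289, 296, 300, 350, 2179 → MAD = 151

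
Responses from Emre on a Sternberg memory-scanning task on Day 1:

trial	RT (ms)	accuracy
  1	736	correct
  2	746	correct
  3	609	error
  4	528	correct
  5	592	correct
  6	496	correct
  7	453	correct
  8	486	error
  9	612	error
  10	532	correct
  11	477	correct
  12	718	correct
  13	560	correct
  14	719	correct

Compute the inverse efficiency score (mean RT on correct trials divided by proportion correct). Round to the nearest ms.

Correct trials (n=11): 736, 746, 528, 592, 496, 453, 532, 477, 718, 560, 719
Mean correct RT = 6557/11 = 596.0909 ms
Proportion correct = 11/14
IES = 596.0909 / (11/14) = 758.661 ms

759 ms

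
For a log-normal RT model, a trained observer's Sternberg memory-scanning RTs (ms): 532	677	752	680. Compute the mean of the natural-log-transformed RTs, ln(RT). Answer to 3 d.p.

6.485

ln(RT): 6.2766, 6.5177, 6.6227, 6.5221
Σ ln(RT) = 25.9391
Mean = 25.9391/4 = 6.48479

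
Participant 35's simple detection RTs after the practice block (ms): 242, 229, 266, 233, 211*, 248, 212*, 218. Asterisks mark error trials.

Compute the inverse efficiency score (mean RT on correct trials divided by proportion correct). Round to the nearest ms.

319 ms

Correct trials (n=6): 242, 229, 266, 233, 248, 218
Mean correct RT = 1436/6 = 239.3333 ms
Proportion correct = 6/8
IES = 239.3333 / (6/8) = 319.111 ms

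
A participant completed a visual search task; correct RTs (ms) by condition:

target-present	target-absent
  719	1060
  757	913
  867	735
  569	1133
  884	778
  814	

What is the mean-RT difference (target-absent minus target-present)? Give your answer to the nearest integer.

155 ms

M(target-present) = 4610/6 = 768.333
M(target-absent) = 4619/5 = 923.800
Difference = 923.800 − 768.333 = 155.467 ms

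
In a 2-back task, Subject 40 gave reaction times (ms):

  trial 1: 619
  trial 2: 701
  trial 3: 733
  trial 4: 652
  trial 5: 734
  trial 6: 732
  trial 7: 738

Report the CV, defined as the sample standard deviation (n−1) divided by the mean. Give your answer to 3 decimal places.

n = 7, Σ = 4909, M = 701.2857
Σ(x−M)² = 13567.429; s = √(13567.429/6) = 47.5525
CV = 47.5525 / 701.2857 = 0.06781

0.068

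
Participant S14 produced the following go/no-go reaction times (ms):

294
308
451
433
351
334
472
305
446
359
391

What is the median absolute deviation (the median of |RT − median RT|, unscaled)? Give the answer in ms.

54 ms

Sorted: 294, 305, 308, 334, 351, 359, 391, 433, 446, 451, 472 → median = 359
|x − 359|: 65, 51, 92, 74, 8, 25, 113, 54, 87, 0, 32
Sorted deviations: 0, 8, 25, 32, 51, 54, 65, 74, 87, 92, 113 → MAD = 54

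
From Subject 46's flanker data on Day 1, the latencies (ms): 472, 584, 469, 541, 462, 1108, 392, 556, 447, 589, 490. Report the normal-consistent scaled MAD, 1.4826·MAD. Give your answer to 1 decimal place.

Sorted: 392, 447, 462, 469, 472, 490, 541, 556, 584, 589, 1108 → median = 490
|x − 490| sorted: 0, 18, 21, 28, 43, 51, 66, 94, 98, 99, 618 → MAD = 51
Robust SD ≈ 1.4826 × 51 = 75.613

75.6 ms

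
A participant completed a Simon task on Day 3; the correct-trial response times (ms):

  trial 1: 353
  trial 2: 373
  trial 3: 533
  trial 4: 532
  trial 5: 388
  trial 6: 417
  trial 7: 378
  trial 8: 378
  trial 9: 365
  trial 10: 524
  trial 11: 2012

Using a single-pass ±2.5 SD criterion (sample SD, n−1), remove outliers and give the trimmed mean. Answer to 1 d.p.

424.1 ms

n = 11, ΣRT = 6253, M = 568.455
Σ(x−M)² = 2342450.73; s = √(2342450.73/10) = 483.989
Cutoffs: 568.455 ± 2.5·483.989 → [-641.5, 1778.4]
Outside: 2012 → excluded.
Retained (n=10): Σ = 4241, mean = 4241/10 = 424.100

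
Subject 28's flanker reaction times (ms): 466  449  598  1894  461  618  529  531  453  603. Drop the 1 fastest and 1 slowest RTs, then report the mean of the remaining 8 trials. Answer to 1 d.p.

Sorted: 449, 453, 461, 466, 529, 531, 598, 603, 618, 1894
Drop lowest 1 (449) and highest 1 (1894)
Remaining (n=8): Σ = 4259, mean = 4259/8 = 532.375

532.4 ms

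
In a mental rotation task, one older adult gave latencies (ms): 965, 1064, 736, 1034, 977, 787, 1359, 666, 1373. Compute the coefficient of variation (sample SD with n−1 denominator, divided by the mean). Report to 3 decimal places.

n = 9, Σ = 8961, M = 995.6667
Σ(x−M)² = 501468.000; s = √(501468.000/8) = 250.3667
CV = 250.3667 / 995.6667 = 0.25146

0.251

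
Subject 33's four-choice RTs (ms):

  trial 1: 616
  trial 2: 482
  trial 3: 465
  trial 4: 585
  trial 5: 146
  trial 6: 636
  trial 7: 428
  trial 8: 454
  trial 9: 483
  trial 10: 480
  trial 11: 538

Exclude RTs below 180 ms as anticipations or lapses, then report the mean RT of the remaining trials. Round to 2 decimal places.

516.70 ms

Excluded: 146
Retained (n=10): Σ = 5167
Mean = 5167/10 = 516.7000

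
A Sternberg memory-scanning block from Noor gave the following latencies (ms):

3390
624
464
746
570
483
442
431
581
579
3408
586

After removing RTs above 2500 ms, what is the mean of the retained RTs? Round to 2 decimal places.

Excluded: 3390, 3408
Retained (n=10): Σ = 5506
Mean = 5506/10 = 550.6000

550.60 ms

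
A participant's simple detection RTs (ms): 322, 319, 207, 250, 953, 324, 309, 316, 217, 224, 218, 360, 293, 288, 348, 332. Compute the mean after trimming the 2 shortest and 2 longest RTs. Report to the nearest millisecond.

295 ms

Sorted: 207, 217, 218, 224, 250, 288, 293, 309, 316, 319, 322, 324, 332, 348, 360, 953
Drop lowest 2 (207, 217) and highest 2 (360, 953)
Remaining (n=12): Σ = 3543, mean = 3543/12 = 295.250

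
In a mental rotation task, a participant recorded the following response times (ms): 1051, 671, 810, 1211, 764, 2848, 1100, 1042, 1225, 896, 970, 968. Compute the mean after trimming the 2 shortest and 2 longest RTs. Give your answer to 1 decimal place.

1006.0 ms

Sorted: 671, 764, 810, 896, 968, 970, 1042, 1051, 1100, 1211, 1225, 2848
Drop lowest 2 (671, 764) and highest 2 (1225, 2848)
Remaining (n=8): Σ = 8048, mean = 8048/8 = 1006.000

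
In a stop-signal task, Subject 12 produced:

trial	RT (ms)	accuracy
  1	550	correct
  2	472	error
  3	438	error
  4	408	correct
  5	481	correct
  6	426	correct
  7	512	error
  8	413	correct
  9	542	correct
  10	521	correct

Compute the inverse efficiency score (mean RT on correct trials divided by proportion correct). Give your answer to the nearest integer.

Correct trials (n=7): 550, 408, 481, 426, 413, 542, 521
Mean correct RT = 3341/7 = 477.2857 ms
Proportion correct = 7/10
IES = 477.2857 / (7/10) = 681.837 ms

682 ms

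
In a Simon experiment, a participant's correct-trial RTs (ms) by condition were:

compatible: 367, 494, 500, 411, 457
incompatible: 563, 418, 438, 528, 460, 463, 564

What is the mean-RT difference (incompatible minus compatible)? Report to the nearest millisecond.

45 ms

M(compatible) = 2229/5 = 445.800
M(incompatible) = 3434/7 = 490.571
Difference = 490.571 − 445.800 = 44.771 ms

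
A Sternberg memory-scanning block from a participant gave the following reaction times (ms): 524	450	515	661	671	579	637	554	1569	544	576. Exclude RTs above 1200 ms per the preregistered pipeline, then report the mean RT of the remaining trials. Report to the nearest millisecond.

Excluded: 1569
Retained (n=10): Σ = 5711
Mean = 5711/10 = 571.1000

571 ms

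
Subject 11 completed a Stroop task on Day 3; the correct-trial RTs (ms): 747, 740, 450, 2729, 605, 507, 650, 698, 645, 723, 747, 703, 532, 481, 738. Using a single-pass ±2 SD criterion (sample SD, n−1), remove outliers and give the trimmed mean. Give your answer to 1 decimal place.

n = 15, ΣRT = 11695, M = 779.667
Σ(x−M)² = 4220127.33; s = √(4220127.33/14) = 549.033
Cutoffs: 779.667 ± 2·549.033 → [-318.4, 1877.7]
Outside: 2729 → excluded.
Retained (n=14): Σ = 8966, mean = 8966/14 = 640.429

640.4 ms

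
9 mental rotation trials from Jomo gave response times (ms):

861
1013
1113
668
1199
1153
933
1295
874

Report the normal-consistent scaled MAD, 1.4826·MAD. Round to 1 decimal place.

207.6 ms

Sorted: 668, 861, 874, 933, 1013, 1113, 1153, 1199, 1295 → median = 1013
|x − 1013| sorted: 0, 80, 100, 139, 140, 152, 186, 282, 345 → MAD = 140
Robust SD ≈ 1.4826 × 140 = 207.564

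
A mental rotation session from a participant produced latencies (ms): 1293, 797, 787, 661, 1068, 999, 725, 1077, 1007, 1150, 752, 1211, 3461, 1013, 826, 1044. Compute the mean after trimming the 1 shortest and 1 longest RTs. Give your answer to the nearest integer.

982 ms

Sorted: 661, 725, 752, 787, 797, 826, 999, 1007, 1013, 1044, 1068, 1077, 1150, 1211, 1293, 3461
Drop lowest 1 (661) and highest 1 (3461)
Remaining (n=14): Σ = 13749, mean = 13749/14 = 982.071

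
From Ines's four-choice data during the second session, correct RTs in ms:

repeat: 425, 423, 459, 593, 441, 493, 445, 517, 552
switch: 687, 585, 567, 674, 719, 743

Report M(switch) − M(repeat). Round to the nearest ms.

179 ms

M(repeat) = 4348/9 = 483.111
M(switch) = 3975/6 = 662.500
Difference = 662.500 − 483.111 = 179.389 ms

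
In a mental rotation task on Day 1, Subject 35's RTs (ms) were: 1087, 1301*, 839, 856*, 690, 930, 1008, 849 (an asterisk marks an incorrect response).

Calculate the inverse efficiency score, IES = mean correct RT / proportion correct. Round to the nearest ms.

Correct trials (n=6): 1087, 839, 690, 930, 1008, 849
Mean correct RT = 5403/6 = 900.5000 ms
Proportion correct = 6/8
IES = 900.5000 / (6/8) = 1200.667 ms

1201 ms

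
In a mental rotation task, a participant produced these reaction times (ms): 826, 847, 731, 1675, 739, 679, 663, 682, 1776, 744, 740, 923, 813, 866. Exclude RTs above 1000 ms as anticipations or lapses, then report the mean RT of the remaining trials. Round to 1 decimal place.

Excluded: 1675, 1776
Retained (n=12): Σ = 9253
Mean = 9253/12 = 771.0833

771.1 ms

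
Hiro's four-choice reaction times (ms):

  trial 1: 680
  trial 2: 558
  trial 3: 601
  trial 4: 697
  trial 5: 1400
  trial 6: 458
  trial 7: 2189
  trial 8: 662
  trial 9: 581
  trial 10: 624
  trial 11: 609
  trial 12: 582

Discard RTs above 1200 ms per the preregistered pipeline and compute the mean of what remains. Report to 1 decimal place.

Excluded: 1400, 2189
Retained (n=10): Σ = 6052
Mean = 6052/10 = 605.2000

605.2 ms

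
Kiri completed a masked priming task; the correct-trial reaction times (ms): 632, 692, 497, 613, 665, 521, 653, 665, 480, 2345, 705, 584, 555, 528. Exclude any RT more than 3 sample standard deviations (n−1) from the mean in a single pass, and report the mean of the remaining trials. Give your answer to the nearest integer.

599 ms

n = 14, ΣRT = 10135, M = 723.929
Σ(x−M)² = 2900664.93; s = √(2900664.93/13) = 472.364
Cutoffs: 723.929 ± 3·472.364 → [-693.2, 2141.0]
Outside: 2345 → excluded.
Retained (n=13): Σ = 7790, mean = 7790/13 = 599.231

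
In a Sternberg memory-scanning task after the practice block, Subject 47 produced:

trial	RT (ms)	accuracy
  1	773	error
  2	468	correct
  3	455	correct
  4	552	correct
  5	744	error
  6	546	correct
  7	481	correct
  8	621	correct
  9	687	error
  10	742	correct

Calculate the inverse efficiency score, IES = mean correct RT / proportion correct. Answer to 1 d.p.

788.8 ms

Correct trials (n=7): 468, 455, 552, 546, 481, 621, 742
Mean correct RT = 3865/7 = 552.1429 ms
Proportion correct = 7/10
IES = 552.1429 / (7/10) = 788.776 ms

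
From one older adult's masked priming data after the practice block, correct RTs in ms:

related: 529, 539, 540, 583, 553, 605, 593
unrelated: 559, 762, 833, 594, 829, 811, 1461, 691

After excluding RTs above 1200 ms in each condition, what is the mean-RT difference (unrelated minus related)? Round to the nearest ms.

unrelated: exclude 1461
M(related) = 3942/7 = 563.143
M(unrelated) = 5079/7 = 725.571
Difference = 725.571 − 563.143 = 162.429 ms

162 ms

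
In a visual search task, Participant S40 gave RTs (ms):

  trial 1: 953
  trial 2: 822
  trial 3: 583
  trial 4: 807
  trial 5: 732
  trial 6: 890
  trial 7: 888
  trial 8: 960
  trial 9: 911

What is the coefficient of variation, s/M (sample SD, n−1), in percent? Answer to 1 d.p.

n = 9, Σ = 7546, M = 838.4444
Σ(x−M)² = 116118.222; s = √(116118.222/8) = 120.4773
CV = 120.4773 / 838.4444 = 0.14369 = 14.369%

14.4%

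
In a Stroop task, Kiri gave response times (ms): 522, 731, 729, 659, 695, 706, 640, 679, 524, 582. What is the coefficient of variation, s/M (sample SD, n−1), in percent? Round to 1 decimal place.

12.2%

n = 10, Σ = 6467, M = 646.7000
Σ(x−M)² = 55760.100; s = √(55760.100/9) = 78.7119
CV = 78.7119 / 646.7000 = 0.12171 = 12.171%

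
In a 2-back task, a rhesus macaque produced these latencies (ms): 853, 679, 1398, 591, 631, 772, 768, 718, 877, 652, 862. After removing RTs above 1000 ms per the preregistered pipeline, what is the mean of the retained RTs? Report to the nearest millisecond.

Excluded: 1398
Retained (n=10): Σ = 7403
Mean = 7403/10 = 740.3000

740 ms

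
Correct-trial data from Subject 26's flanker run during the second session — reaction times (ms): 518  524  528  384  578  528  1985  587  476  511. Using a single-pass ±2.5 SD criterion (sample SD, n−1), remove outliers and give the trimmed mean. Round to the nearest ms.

n = 10, ΣRT = 6619, M = 661.900
Σ(x−M)² = 1973382.90; s = √(1973382.90/9) = 468.257
Cutoffs: 661.900 ± 2.5·468.257 → [-508.7, 1832.5]
Outside: 1985 → excluded.
Retained (n=9): Σ = 4634, mean = 4634/9 = 514.889

515 ms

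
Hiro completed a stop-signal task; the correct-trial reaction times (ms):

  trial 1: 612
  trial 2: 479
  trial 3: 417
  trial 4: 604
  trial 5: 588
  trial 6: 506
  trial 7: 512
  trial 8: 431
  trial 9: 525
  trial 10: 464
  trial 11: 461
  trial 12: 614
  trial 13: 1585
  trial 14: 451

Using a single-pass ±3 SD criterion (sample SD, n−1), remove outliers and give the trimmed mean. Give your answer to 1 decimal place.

512.6 ms

n = 14, ΣRT = 8249, M = 589.214
Σ(x−M)² = 1128010.36; s = √(1128010.36/13) = 294.568
Cutoffs: 589.214 ± 3·294.568 → [-294.5, 1472.9]
Outside: 1585 → excluded.
Retained (n=13): Σ = 6664, mean = 6664/13 = 512.615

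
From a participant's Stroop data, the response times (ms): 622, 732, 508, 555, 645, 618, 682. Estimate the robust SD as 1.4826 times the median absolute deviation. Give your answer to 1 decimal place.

89.0 ms

Sorted: 508, 555, 618, 622, 645, 682, 732 → median = 622
|x − 622| sorted: 0, 4, 23, 60, 67, 110, 114 → MAD = 60
Robust SD ≈ 1.4826 × 60 = 88.956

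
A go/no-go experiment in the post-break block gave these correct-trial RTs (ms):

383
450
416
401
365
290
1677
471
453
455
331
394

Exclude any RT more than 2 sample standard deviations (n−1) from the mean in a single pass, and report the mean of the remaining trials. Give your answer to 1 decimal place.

400.8 ms

n = 12, ΣRT = 6086, M = 507.167
Σ(x−M)² = 1524955.67; s = √(1524955.67/11) = 372.334
Cutoffs: 507.167 ± 2·372.334 → [-237.5, 1251.8]
Outside: 1677 → excluded.
Retained (n=11): Σ = 4409, mean = 4409/11 = 400.818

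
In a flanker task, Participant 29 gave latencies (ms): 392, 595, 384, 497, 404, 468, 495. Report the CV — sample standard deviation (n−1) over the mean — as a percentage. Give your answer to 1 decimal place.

16.4%

n = 7, Σ = 3235, M = 462.1429
Σ(x−M)² = 34386.857; s = √(34386.857/6) = 75.7043
CV = 75.7043 / 462.1429 = 0.16381 = 16.381%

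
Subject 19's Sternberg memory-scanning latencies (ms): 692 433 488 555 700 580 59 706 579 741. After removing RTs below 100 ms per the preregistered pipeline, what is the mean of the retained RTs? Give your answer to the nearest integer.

608 ms

Excluded: 59
Retained (n=9): Σ = 5474
Mean = 5474/9 = 608.2222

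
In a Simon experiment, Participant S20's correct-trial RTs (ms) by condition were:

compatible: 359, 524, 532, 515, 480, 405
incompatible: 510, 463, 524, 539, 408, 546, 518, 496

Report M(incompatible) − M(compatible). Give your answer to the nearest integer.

31 ms

M(compatible) = 2815/6 = 469.167
M(incompatible) = 4004/8 = 500.500
Difference = 500.500 − 469.167 = 31.333 ms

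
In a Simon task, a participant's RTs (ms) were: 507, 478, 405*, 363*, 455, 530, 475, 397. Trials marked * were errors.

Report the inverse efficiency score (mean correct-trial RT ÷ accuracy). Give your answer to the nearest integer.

Correct trials (n=6): 507, 478, 455, 530, 475, 397
Mean correct RT = 2842/6 = 473.6667 ms
Proportion correct = 6/8
IES = 473.6667 / (6/8) = 631.556 ms

632 ms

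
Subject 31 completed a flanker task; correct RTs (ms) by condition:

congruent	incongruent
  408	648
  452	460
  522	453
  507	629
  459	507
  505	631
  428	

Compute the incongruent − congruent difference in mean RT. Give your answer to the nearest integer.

M(congruent) = 3281/7 = 468.714
M(incongruent) = 3328/6 = 554.667
Difference = 554.667 − 468.714 = 85.952 ms

86 ms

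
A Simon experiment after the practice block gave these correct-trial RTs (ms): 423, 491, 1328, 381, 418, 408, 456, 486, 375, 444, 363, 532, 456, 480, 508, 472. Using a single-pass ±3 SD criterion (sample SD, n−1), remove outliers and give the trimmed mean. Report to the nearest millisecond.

n = 16, ΣRT = 8021, M = 501.312
Σ(x−M)² = 764785.44; s = √(764785.44/15) = 225.800
Cutoffs: 501.312 ± 3·225.800 → [-176.1, 1178.7]
Outside: 1328 → excluded.
Retained (n=15): Σ = 6693, mean = 6693/15 = 446.200

446 ms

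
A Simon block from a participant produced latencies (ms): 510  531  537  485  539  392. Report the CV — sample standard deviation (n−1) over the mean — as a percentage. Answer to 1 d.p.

11.3%

n = 6, Σ = 2994, M = 499.0000
Σ(x−M)² = 15834.000; s = √(15834.000/5) = 56.2743
CV = 56.2743 / 499.0000 = 0.11277 = 11.277%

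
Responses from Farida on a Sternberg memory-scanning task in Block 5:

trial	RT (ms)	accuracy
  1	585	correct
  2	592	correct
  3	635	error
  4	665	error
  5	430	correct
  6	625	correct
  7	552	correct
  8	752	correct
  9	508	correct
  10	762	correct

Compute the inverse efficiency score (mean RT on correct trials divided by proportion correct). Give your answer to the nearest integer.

Correct trials (n=8): 585, 592, 430, 625, 552, 752, 508, 762
Mean correct RT = 4806/8 = 600.7500 ms
Proportion correct = 8/10
IES = 600.7500 / (8/10) = 750.938 ms

751 ms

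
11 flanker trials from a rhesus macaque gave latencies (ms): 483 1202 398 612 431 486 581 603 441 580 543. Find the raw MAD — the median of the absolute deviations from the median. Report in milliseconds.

Sorted: 398, 431, 441, 483, 486, 543, 580, 581, 603, 612, 1202 → median = 543
|x − 543|: 60, 659, 145, 69, 112, 57, 38, 60, 102, 37, 0
Sorted deviations: 0, 37, 38, 57, 60, 60, 69, 102, 112, 145, 659 → MAD = 60

60 ms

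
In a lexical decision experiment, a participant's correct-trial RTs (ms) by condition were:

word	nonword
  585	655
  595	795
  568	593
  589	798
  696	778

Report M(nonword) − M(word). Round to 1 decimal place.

M(word) = 3033/5 = 606.600
M(nonword) = 3619/5 = 723.800
Difference = 723.800 − 606.600 = 117.200 ms

117.2 ms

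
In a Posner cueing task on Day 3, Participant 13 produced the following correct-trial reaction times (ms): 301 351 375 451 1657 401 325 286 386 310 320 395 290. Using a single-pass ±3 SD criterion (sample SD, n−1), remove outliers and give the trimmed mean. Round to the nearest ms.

349 ms

n = 13, ΣRT = 5848, M = 449.846
Σ(x−M)² = 1608619.69; s = √(1608619.69/12) = 366.131
Cutoffs: 449.846 ± 3·366.131 → [-648.5, 1548.2]
Outside: 1657 → excluded.
Retained (n=12): Σ = 4191, mean = 4191/12 = 349.250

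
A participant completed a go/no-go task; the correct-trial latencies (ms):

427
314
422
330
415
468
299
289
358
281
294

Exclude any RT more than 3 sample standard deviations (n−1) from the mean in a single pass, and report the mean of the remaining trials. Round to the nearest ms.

n = 11, ΣRT = 3897, M = 354.273
Σ(x−M)² = 45040.18; s = √(45040.18/10) = 67.112
Cutoffs: 354.273 ± 3·67.112 → [152.9, 555.6]
No RTs fall outside the cutoffs; all 11 retained. Mean = 3897/11 = 354.273

354 ms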